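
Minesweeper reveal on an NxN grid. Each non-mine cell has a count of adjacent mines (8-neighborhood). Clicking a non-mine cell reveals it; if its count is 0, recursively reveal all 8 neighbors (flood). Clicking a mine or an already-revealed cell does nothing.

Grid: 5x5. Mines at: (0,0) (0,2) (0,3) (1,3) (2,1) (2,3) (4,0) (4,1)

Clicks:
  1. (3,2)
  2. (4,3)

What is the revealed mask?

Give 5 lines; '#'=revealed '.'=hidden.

Answer: .....
.....
.....
..###
..###

Derivation:
Click 1 (3,2) count=3: revealed 1 new [(3,2)] -> total=1
Click 2 (4,3) count=0: revealed 5 new [(3,3) (3,4) (4,2) (4,3) (4,4)] -> total=6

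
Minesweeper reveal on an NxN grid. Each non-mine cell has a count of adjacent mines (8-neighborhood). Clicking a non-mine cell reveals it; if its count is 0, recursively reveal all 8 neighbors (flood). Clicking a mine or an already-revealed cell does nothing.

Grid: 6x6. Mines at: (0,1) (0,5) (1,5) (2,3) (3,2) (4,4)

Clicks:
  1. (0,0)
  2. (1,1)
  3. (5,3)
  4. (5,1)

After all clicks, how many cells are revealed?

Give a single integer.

Click 1 (0,0) count=1: revealed 1 new [(0,0)] -> total=1
Click 2 (1,1) count=1: revealed 1 new [(1,1)] -> total=2
Click 3 (5,3) count=1: revealed 1 new [(5,3)] -> total=3
Click 4 (5,1) count=0: revealed 12 new [(1,0) (2,0) (2,1) (3,0) (3,1) (4,0) (4,1) (4,2) (4,3) (5,0) (5,1) (5,2)] -> total=15

Answer: 15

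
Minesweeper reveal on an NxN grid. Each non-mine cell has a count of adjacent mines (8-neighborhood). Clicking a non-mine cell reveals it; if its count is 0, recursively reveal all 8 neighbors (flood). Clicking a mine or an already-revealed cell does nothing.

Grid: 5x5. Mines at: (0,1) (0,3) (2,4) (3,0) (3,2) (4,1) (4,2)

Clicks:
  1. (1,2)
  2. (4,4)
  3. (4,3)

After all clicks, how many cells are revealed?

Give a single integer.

Answer: 5

Derivation:
Click 1 (1,2) count=2: revealed 1 new [(1,2)] -> total=1
Click 2 (4,4) count=0: revealed 4 new [(3,3) (3,4) (4,3) (4,4)] -> total=5
Click 3 (4,3) count=2: revealed 0 new [(none)] -> total=5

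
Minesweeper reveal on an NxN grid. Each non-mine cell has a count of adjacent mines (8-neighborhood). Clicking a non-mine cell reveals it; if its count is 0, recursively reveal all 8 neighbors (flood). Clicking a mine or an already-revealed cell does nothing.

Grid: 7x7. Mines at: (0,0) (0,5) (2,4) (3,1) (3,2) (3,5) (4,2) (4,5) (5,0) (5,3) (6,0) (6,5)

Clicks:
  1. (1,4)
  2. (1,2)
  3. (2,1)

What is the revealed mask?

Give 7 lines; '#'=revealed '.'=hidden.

Answer: .####..
.####..
.###...
.......
.......
.......
.......

Derivation:
Click 1 (1,4) count=2: revealed 1 new [(1,4)] -> total=1
Click 2 (1,2) count=0: revealed 10 new [(0,1) (0,2) (0,3) (0,4) (1,1) (1,2) (1,3) (2,1) (2,2) (2,3)] -> total=11
Click 3 (2,1) count=2: revealed 0 new [(none)] -> total=11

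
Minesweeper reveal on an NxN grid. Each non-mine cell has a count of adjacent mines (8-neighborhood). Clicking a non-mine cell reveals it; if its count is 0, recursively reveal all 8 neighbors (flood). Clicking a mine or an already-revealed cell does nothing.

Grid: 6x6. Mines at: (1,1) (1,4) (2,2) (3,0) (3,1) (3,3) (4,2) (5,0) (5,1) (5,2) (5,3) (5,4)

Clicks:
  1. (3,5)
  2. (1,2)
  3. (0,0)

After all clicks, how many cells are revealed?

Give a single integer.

Answer: 8

Derivation:
Click 1 (3,5) count=0: revealed 6 new [(2,4) (2,5) (3,4) (3,5) (4,4) (4,5)] -> total=6
Click 2 (1,2) count=2: revealed 1 new [(1,2)] -> total=7
Click 3 (0,0) count=1: revealed 1 new [(0,0)] -> total=8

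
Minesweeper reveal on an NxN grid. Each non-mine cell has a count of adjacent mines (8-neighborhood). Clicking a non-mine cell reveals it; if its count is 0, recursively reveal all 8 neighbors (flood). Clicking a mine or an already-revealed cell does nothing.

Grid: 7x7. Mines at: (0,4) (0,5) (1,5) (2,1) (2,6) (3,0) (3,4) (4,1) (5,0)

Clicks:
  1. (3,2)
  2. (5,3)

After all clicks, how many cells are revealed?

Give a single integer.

Click 1 (3,2) count=2: revealed 1 new [(3,2)] -> total=1
Click 2 (5,3) count=0: revealed 19 new [(3,5) (3,6) (4,2) (4,3) (4,4) (4,5) (4,6) (5,1) (5,2) (5,3) (5,4) (5,5) (5,6) (6,1) (6,2) (6,3) (6,4) (6,5) (6,6)] -> total=20

Answer: 20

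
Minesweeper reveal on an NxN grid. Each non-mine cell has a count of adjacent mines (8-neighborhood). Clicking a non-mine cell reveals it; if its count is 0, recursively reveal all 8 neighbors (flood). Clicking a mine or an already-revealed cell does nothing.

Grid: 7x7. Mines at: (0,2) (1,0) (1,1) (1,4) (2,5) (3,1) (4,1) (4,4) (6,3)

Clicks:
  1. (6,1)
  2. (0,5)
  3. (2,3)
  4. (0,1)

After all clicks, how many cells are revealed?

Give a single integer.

Answer: 9

Derivation:
Click 1 (6,1) count=0: revealed 6 new [(5,0) (5,1) (5,2) (6,0) (6,1) (6,2)] -> total=6
Click 2 (0,5) count=1: revealed 1 new [(0,5)] -> total=7
Click 3 (2,3) count=1: revealed 1 new [(2,3)] -> total=8
Click 4 (0,1) count=3: revealed 1 new [(0,1)] -> total=9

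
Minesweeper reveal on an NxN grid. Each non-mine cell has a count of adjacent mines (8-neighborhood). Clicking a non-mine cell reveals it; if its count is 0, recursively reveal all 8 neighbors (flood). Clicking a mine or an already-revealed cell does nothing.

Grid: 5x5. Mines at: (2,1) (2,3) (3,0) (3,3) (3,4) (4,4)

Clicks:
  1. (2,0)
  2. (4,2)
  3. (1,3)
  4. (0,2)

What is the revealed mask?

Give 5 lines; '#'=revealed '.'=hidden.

Answer: #####
#####
#....
.....
..#..

Derivation:
Click 1 (2,0) count=2: revealed 1 new [(2,0)] -> total=1
Click 2 (4,2) count=1: revealed 1 new [(4,2)] -> total=2
Click 3 (1,3) count=1: revealed 1 new [(1,3)] -> total=3
Click 4 (0,2) count=0: revealed 9 new [(0,0) (0,1) (0,2) (0,3) (0,4) (1,0) (1,1) (1,2) (1,4)] -> total=12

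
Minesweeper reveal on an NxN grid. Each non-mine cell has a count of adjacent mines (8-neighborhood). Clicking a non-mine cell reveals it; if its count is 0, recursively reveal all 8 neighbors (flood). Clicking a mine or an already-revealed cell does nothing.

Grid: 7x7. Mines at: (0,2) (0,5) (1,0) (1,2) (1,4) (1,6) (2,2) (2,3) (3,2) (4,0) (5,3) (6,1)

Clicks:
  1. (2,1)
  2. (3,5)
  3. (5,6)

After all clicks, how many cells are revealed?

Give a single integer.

Answer: 16

Derivation:
Click 1 (2,1) count=4: revealed 1 new [(2,1)] -> total=1
Click 2 (3,5) count=0: revealed 15 new [(2,4) (2,5) (2,6) (3,4) (3,5) (3,6) (4,4) (4,5) (4,6) (5,4) (5,5) (5,6) (6,4) (6,5) (6,6)] -> total=16
Click 3 (5,6) count=0: revealed 0 new [(none)] -> total=16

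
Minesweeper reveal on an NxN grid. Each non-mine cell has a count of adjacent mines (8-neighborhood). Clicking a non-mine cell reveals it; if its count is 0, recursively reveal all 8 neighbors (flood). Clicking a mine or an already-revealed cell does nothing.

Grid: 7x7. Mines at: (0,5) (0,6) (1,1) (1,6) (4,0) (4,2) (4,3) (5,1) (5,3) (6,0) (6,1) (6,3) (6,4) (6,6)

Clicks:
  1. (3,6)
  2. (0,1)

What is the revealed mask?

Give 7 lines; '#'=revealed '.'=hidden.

Answer: .####..
..####.
..#####
..#####
....###
....###
.......

Derivation:
Click 1 (3,6) count=0: revealed 23 new [(0,2) (0,3) (0,4) (1,2) (1,3) (1,4) (1,5) (2,2) (2,3) (2,4) (2,5) (2,6) (3,2) (3,3) (3,4) (3,5) (3,6) (4,4) (4,5) (4,6) (5,4) (5,5) (5,6)] -> total=23
Click 2 (0,1) count=1: revealed 1 new [(0,1)] -> total=24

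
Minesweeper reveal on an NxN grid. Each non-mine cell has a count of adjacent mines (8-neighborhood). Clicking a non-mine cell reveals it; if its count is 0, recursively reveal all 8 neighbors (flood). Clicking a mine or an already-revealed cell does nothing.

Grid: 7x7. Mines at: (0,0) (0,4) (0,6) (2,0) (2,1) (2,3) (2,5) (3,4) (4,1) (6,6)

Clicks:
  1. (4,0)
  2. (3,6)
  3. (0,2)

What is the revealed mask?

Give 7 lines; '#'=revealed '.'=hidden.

Click 1 (4,0) count=1: revealed 1 new [(4,0)] -> total=1
Click 2 (3,6) count=1: revealed 1 new [(3,6)] -> total=2
Click 3 (0,2) count=0: revealed 6 new [(0,1) (0,2) (0,3) (1,1) (1,2) (1,3)] -> total=8

Answer: .###...
.###...
.......
......#
#......
.......
.......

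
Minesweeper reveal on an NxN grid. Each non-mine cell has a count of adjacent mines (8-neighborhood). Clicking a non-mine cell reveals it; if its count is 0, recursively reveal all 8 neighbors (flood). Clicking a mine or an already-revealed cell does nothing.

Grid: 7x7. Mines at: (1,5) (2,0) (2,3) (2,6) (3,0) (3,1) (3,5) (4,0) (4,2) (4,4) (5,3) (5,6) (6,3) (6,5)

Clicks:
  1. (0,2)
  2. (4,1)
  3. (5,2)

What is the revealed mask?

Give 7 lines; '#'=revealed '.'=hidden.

Click 1 (0,2) count=0: revealed 10 new [(0,0) (0,1) (0,2) (0,3) (0,4) (1,0) (1,1) (1,2) (1,3) (1,4)] -> total=10
Click 2 (4,1) count=4: revealed 1 new [(4,1)] -> total=11
Click 3 (5,2) count=3: revealed 1 new [(5,2)] -> total=12

Answer: #####..
#####..
.......
.......
.#.....
..#....
.......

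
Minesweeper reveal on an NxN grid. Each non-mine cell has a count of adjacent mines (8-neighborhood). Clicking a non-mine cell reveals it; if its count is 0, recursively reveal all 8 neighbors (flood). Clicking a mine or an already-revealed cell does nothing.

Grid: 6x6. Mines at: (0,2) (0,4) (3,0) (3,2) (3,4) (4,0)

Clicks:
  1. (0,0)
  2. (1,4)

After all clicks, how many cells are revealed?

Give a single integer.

Click 1 (0,0) count=0: revealed 6 new [(0,0) (0,1) (1,0) (1,1) (2,0) (2,1)] -> total=6
Click 2 (1,4) count=1: revealed 1 new [(1,4)] -> total=7

Answer: 7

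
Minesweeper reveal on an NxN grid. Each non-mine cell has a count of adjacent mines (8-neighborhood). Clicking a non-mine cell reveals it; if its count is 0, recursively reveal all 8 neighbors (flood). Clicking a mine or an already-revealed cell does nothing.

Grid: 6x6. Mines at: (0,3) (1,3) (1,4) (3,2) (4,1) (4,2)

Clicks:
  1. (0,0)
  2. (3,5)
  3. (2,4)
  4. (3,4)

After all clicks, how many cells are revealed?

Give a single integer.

Click 1 (0,0) count=0: revealed 11 new [(0,0) (0,1) (0,2) (1,0) (1,1) (1,2) (2,0) (2,1) (2,2) (3,0) (3,1)] -> total=11
Click 2 (3,5) count=0: revealed 12 new [(2,3) (2,4) (2,5) (3,3) (3,4) (3,5) (4,3) (4,4) (4,5) (5,3) (5,4) (5,5)] -> total=23
Click 3 (2,4) count=2: revealed 0 new [(none)] -> total=23
Click 4 (3,4) count=0: revealed 0 new [(none)] -> total=23

Answer: 23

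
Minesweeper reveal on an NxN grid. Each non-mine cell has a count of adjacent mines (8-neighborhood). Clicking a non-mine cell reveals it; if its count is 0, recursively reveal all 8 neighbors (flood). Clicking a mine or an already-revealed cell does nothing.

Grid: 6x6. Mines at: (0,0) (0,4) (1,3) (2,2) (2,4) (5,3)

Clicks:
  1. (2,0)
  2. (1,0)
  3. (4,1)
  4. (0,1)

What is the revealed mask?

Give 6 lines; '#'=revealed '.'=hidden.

Click 1 (2,0) count=0: revealed 13 new [(1,0) (1,1) (2,0) (2,1) (3,0) (3,1) (3,2) (4,0) (4,1) (4,2) (5,0) (5,1) (5,2)] -> total=13
Click 2 (1,0) count=1: revealed 0 new [(none)] -> total=13
Click 3 (4,1) count=0: revealed 0 new [(none)] -> total=13
Click 4 (0,1) count=1: revealed 1 new [(0,1)] -> total=14

Answer: .#....
##....
##....
###...
###...
###...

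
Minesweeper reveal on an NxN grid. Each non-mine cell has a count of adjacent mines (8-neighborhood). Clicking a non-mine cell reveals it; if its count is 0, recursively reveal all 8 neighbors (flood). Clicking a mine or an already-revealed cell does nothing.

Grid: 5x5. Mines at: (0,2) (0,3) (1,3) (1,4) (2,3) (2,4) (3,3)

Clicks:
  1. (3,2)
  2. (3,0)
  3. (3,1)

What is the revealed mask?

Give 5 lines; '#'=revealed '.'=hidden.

Answer: ##...
###..
###..
###..
###..

Derivation:
Click 1 (3,2) count=2: revealed 1 new [(3,2)] -> total=1
Click 2 (3,0) count=0: revealed 13 new [(0,0) (0,1) (1,0) (1,1) (1,2) (2,0) (2,1) (2,2) (3,0) (3,1) (4,0) (4,1) (4,2)] -> total=14
Click 3 (3,1) count=0: revealed 0 new [(none)] -> total=14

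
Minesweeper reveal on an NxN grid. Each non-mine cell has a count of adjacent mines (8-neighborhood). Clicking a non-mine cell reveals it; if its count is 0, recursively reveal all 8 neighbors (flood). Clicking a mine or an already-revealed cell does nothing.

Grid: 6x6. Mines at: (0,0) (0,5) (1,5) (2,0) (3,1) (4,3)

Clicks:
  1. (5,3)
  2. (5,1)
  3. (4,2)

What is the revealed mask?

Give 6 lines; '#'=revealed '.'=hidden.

Answer: ......
......
......
......
###...
####..

Derivation:
Click 1 (5,3) count=1: revealed 1 new [(5,3)] -> total=1
Click 2 (5,1) count=0: revealed 6 new [(4,0) (4,1) (4,2) (5,0) (5,1) (5,2)] -> total=7
Click 3 (4,2) count=2: revealed 0 new [(none)] -> total=7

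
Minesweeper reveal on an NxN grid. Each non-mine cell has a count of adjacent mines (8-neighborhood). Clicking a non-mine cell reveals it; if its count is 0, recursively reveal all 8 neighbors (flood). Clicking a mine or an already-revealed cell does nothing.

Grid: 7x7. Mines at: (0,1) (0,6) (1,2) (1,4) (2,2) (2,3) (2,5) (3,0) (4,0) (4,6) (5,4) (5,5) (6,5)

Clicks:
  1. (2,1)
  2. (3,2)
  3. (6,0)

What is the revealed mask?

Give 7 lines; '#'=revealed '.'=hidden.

Answer: .......
.......
.#.....
.###...
.###...
####...
####...

Derivation:
Click 1 (2,1) count=3: revealed 1 new [(2,1)] -> total=1
Click 2 (3,2) count=2: revealed 1 new [(3,2)] -> total=2
Click 3 (6,0) count=0: revealed 13 new [(3,1) (3,3) (4,1) (4,2) (4,3) (5,0) (5,1) (5,2) (5,3) (6,0) (6,1) (6,2) (6,3)] -> total=15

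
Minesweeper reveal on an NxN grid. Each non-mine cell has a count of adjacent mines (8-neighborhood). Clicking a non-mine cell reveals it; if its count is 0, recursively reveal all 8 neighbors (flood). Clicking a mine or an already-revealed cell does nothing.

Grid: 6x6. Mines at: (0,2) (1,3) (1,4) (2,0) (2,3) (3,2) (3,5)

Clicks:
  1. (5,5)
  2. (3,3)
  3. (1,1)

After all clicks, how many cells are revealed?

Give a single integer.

Answer: 16

Derivation:
Click 1 (5,5) count=0: revealed 14 new [(3,0) (3,1) (4,0) (4,1) (4,2) (4,3) (4,4) (4,5) (5,0) (5,1) (5,2) (5,3) (5,4) (5,5)] -> total=14
Click 2 (3,3) count=2: revealed 1 new [(3,3)] -> total=15
Click 3 (1,1) count=2: revealed 1 new [(1,1)] -> total=16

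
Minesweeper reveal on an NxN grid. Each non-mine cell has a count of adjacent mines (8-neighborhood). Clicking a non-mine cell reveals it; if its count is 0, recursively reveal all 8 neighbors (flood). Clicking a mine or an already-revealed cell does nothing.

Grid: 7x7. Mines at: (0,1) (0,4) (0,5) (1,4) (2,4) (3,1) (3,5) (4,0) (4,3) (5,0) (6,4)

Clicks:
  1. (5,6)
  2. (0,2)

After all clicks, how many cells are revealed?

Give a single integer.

Answer: 7

Derivation:
Click 1 (5,6) count=0: revealed 6 new [(4,5) (4,6) (5,5) (5,6) (6,5) (6,6)] -> total=6
Click 2 (0,2) count=1: revealed 1 new [(0,2)] -> total=7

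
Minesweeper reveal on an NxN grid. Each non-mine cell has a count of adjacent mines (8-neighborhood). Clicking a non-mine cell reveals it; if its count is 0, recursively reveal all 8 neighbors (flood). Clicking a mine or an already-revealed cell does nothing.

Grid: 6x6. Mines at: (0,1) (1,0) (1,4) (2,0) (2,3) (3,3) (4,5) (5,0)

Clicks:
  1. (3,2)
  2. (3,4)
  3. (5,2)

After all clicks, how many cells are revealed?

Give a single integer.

Click 1 (3,2) count=2: revealed 1 new [(3,2)] -> total=1
Click 2 (3,4) count=3: revealed 1 new [(3,4)] -> total=2
Click 3 (5,2) count=0: revealed 8 new [(4,1) (4,2) (4,3) (4,4) (5,1) (5,2) (5,3) (5,4)] -> total=10

Answer: 10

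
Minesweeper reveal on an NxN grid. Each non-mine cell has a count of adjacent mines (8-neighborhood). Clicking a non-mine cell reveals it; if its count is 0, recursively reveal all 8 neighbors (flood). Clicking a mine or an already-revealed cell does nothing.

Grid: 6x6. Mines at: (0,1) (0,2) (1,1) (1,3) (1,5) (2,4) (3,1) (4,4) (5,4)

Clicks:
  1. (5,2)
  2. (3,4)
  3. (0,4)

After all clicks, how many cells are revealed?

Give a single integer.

Answer: 10

Derivation:
Click 1 (5,2) count=0: revealed 8 new [(4,0) (4,1) (4,2) (4,3) (5,0) (5,1) (5,2) (5,3)] -> total=8
Click 2 (3,4) count=2: revealed 1 new [(3,4)] -> total=9
Click 3 (0,4) count=2: revealed 1 new [(0,4)] -> total=10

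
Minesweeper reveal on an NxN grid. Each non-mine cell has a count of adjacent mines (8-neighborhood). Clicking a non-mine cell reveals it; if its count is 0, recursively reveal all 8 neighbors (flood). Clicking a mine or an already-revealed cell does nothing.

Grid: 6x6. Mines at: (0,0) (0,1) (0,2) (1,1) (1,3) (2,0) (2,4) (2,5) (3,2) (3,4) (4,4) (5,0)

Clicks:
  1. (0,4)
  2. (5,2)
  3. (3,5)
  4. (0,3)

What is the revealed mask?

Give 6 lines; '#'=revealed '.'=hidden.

Click 1 (0,4) count=1: revealed 1 new [(0,4)] -> total=1
Click 2 (5,2) count=0: revealed 6 new [(4,1) (4,2) (4,3) (5,1) (5,2) (5,3)] -> total=7
Click 3 (3,5) count=4: revealed 1 new [(3,5)] -> total=8
Click 4 (0,3) count=2: revealed 1 new [(0,3)] -> total=9

Answer: ...##.
......
......
.....#
.###..
.###..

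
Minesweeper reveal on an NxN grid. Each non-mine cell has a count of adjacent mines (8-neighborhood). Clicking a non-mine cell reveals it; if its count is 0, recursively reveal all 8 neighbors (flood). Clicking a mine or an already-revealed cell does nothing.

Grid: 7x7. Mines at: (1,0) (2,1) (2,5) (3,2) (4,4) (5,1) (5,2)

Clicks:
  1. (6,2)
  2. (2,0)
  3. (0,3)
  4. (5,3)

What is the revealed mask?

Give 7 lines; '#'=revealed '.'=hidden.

Answer: .######
.######
#.###..
.......
.......
...#...
..#....

Derivation:
Click 1 (6,2) count=2: revealed 1 new [(6,2)] -> total=1
Click 2 (2,0) count=2: revealed 1 new [(2,0)] -> total=2
Click 3 (0,3) count=0: revealed 15 new [(0,1) (0,2) (0,3) (0,4) (0,5) (0,6) (1,1) (1,2) (1,3) (1,4) (1,5) (1,6) (2,2) (2,3) (2,4)] -> total=17
Click 4 (5,3) count=2: revealed 1 new [(5,3)] -> total=18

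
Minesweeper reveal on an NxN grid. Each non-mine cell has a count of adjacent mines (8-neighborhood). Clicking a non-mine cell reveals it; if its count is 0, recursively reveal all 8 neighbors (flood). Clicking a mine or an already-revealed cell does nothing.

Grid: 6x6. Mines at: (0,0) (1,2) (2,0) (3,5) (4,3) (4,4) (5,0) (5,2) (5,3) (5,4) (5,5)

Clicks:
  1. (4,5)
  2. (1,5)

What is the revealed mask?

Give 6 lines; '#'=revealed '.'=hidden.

Click 1 (4,5) count=4: revealed 1 new [(4,5)] -> total=1
Click 2 (1,5) count=0: revealed 9 new [(0,3) (0,4) (0,5) (1,3) (1,4) (1,5) (2,3) (2,4) (2,5)] -> total=10

Answer: ...###
...###
...###
......
.....#
......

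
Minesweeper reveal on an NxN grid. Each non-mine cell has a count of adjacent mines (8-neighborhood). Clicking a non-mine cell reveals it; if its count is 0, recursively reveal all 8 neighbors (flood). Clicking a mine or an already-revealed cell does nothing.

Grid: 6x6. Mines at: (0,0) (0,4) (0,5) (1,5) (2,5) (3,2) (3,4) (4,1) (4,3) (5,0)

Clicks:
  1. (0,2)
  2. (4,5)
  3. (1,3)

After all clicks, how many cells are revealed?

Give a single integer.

Answer: 10

Derivation:
Click 1 (0,2) count=0: revealed 9 new [(0,1) (0,2) (0,3) (1,1) (1,2) (1,3) (2,1) (2,2) (2,3)] -> total=9
Click 2 (4,5) count=1: revealed 1 new [(4,5)] -> total=10
Click 3 (1,3) count=1: revealed 0 new [(none)] -> total=10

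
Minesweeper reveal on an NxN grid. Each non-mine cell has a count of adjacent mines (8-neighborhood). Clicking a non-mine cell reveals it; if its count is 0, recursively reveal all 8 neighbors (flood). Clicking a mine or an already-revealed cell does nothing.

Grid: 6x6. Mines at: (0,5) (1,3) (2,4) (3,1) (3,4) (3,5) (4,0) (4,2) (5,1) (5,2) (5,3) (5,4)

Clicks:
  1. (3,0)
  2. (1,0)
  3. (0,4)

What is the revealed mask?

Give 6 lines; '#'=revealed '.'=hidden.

Answer: ###.#.
###...
###...
#.....
......
......

Derivation:
Click 1 (3,0) count=2: revealed 1 new [(3,0)] -> total=1
Click 2 (1,0) count=0: revealed 9 new [(0,0) (0,1) (0,2) (1,0) (1,1) (1,2) (2,0) (2,1) (2,2)] -> total=10
Click 3 (0,4) count=2: revealed 1 new [(0,4)] -> total=11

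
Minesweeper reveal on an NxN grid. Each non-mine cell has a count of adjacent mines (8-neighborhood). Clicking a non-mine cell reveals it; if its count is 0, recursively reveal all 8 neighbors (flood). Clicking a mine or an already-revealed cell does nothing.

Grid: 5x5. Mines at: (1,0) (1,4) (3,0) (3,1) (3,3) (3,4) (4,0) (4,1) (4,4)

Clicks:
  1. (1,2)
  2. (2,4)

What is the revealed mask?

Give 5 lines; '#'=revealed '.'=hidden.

Click 1 (1,2) count=0: revealed 9 new [(0,1) (0,2) (0,3) (1,1) (1,2) (1,3) (2,1) (2,2) (2,3)] -> total=9
Click 2 (2,4) count=3: revealed 1 new [(2,4)] -> total=10

Answer: .###.
.###.
.####
.....
.....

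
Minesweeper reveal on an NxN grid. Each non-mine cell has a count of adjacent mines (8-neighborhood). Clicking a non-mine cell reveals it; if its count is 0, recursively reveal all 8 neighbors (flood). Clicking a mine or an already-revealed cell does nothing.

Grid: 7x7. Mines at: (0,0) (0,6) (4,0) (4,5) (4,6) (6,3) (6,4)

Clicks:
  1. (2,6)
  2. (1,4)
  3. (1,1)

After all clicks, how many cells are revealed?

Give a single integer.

Click 1 (2,6) count=0: revealed 34 new [(0,1) (0,2) (0,3) (0,4) (0,5) (1,0) (1,1) (1,2) (1,3) (1,4) (1,5) (1,6) (2,0) (2,1) (2,2) (2,3) (2,4) (2,5) (2,6) (3,0) (3,1) (3,2) (3,3) (3,4) (3,5) (3,6) (4,1) (4,2) (4,3) (4,4) (5,1) (5,2) (5,3) (5,4)] -> total=34
Click 2 (1,4) count=0: revealed 0 new [(none)] -> total=34
Click 3 (1,1) count=1: revealed 0 new [(none)] -> total=34

Answer: 34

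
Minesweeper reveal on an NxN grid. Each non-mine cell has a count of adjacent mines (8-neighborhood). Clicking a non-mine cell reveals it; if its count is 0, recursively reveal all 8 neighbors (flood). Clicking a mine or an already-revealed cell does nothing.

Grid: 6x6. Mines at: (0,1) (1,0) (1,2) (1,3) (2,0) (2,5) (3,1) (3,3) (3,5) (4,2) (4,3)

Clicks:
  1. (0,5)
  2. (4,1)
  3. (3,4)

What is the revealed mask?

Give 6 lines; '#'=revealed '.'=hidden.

Answer: ....##
....##
......
....#.
.#....
......

Derivation:
Click 1 (0,5) count=0: revealed 4 new [(0,4) (0,5) (1,4) (1,5)] -> total=4
Click 2 (4,1) count=2: revealed 1 new [(4,1)] -> total=5
Click 3 (3,4) count=4: revealed 1 new [(3,4)] -> total=6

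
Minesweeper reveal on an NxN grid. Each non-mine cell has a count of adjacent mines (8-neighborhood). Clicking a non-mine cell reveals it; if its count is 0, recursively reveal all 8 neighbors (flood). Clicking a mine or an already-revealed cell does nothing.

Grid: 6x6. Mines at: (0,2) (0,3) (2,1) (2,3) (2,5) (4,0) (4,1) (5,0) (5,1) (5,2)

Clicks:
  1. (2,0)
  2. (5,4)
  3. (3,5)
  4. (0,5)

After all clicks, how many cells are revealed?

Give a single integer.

Answer: 14

Derivation:
Click 1 (2,0) count=1: revealed 1 new [(2,0)] -> total=1
Click 2 (5,4) count=0: revealed 9 new [(3,3) (3,4) (3,5) (4,3) (4,4) (4,5) (5,3) (5,4) (5,5)] -> total=10
Click 3 (3,5) count=1: revealed 0 new [(none)] -> total=10
Click 4 (0,5) count=0: revealed 4 new [(0,4) (0,5) (1,4) (1,5)] -> total=14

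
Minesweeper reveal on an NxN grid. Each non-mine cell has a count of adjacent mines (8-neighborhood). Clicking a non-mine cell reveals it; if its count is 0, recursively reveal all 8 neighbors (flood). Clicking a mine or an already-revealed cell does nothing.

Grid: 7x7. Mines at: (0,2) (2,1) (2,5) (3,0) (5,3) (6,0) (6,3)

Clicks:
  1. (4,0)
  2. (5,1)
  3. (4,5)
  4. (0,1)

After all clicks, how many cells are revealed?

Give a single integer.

Click 1 (4,0) count=1: revealed 1 new [(4,0)] -> total=1
Click 2 (5,1) count=1: revealed 1 new [(5,1)] -> total=2
Click 3 (4,5) count=0: revealed 12 new [(3,4) (3,5) (3,6) (4,4) (4,5) (4,6) (5,4) (5,5) (5,6) (6,4) (6,5) (6,6)] -> total=14
Click 4 (0,1) count=1: revealed 1 new [(0,1)] -> total=15

Answer: 15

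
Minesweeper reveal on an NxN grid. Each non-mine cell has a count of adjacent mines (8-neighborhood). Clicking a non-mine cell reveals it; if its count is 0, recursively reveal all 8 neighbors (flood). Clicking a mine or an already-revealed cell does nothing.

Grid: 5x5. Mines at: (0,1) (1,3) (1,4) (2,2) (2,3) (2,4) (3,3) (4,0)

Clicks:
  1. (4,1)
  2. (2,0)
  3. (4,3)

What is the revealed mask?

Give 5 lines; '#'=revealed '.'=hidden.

Answer: .....
##...
##...
##...
.#.#.

Derivation:
Click 1 (4,1) count=1: revealed 1 new [(4,1)] -> total=1
Click 2 (2,0) count=0: revealed 6 new [(1,0) (1,1) (2,0) (2,1) (3,0) (3,1)] -> total=7
Click 3 (4,3) count=1: revealed 1 new [(4,3)] -> total=8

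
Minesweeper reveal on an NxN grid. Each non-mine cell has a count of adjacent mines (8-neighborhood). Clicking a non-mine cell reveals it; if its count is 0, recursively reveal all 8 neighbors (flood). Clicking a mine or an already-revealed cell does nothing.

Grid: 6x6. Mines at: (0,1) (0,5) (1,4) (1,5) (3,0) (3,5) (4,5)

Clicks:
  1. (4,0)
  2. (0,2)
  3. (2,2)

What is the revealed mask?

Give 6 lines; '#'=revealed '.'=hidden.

Answer: ..#...
.###..
.####.
.####.
#####.
#####.

Derivation:
Click 1 (4,0) count=1: revealed 1 new [(4,0)] -> total=1
Click 2 (0,2) count=1: revealed 1 new [(0,2)] -> total=2
Click 3 (2,2) count=0: revealed 20 new [(1,1) (1,2) (1,3) (2,1) (2,2) (2,3) (2,4) (3,1) (3,2) (3,3) (3,4) (4,1) (4,2) (4,3) (4,4) (5,0) (5,1) (5,2) (5,3) (5,4)] -> total=22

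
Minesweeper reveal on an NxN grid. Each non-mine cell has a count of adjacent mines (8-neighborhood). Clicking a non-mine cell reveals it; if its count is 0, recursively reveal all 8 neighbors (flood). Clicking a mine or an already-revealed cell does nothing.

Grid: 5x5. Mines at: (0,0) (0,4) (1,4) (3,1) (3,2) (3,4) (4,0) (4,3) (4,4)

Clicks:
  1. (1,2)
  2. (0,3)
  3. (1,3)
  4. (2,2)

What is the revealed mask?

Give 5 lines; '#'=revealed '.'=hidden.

Answer: .###.
.###.
.###.
.....
.....

Derivation:
Click 1 (1,2) count=0: revealed 9 new [(0,1) (0,2) (0,3) (1,1) (1,2) (1,3) (2,1) (2,2) (2,3)] -> total=9
Click 2 (0,3) count=2: revealed 0 new [(none)] -> total=9
Click 3 (1,3) count=2: revealed 0 new [(none)] -> total=9
Click 4 (2,2) count=2: revealed 0 new [(none)] -> total=9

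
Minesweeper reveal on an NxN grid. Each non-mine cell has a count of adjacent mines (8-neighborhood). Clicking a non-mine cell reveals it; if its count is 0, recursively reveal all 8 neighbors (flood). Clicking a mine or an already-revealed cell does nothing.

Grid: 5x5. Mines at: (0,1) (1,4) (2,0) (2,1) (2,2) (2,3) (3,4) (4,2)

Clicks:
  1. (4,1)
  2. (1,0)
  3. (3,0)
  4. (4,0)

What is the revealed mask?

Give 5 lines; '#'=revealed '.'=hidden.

Answer: .....
#....
.....
##...
##...

Derivation:
Click 1 (4,1) count=1: revealed 1 new [(4,1)] -> total=1
Click 2 (1,0) count=3: revealed 1 new [(1,0)] -> total=2
Click 3 (3,0) count=2: revealed 1 new [(3,0)] -> total=3
Click 4 (4,0) count=0: revealed 2 new [(3,1) (4,0)] -> total=5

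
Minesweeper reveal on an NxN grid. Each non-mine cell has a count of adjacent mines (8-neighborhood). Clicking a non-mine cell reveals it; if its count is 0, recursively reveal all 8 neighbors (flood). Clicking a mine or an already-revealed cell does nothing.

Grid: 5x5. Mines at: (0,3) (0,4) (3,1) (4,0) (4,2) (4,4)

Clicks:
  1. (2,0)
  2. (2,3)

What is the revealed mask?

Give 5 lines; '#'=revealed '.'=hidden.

Answer: .....
..###
#.###
..###
.....

Derivation:
Click 1 (2,0) count=1: revealed 1 new [(2,0)] -> total=1
Click 2 (2,3) count=0: revealed 9 new [(1,2) (1,3) (1,4) (2,2) (2,3) (2,4) (3,2) (3,3) (3,4)] -> total=10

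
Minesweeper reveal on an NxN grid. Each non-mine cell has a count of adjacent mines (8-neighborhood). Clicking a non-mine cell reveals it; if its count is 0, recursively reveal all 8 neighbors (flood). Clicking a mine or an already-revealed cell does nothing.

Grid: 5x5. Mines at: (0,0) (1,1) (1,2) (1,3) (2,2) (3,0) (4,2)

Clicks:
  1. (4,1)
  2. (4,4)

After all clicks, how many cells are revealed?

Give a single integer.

Click 1 (4,1) count=2: revealed 1 new [(4,1)] -> total=1
Click 2 (4,4) count=0: revealed 6 new [(2,3) (2,4) (3,3) (3,4) (4,3) (4,4)] -> total=7

Answer: 7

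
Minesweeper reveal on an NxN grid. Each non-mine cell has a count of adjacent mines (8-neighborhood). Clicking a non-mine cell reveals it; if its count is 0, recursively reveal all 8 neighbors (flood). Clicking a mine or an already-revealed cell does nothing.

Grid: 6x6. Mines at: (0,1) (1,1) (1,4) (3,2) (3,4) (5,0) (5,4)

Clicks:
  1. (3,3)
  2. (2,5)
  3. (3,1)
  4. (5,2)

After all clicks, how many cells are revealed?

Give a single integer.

Click 1 (3,3) count=2: revealed 1 new [(3,3)] -> total=1
Click 2 (2,5) count=2: revealed 1 new [(2,5)] -> total=2
Click 3 (3,1) count=1: revealed 1 new [(3,1)] -> total=3
Click 4 (5,2) count=0: revealed 6 new [(4,1) (4,2) (4,3) (5,1) (5,2) (5,3)] -> total=9

Answer: 9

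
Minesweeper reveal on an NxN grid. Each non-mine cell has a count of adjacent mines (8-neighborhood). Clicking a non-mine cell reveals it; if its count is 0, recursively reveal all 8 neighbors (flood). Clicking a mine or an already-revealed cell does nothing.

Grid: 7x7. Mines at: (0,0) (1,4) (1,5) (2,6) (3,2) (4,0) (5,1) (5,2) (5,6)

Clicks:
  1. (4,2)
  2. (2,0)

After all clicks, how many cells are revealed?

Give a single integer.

Click 1 (4,2) count=3: revealed 1 new [(4,2)] -> total=1
Click 2 (2,0) count=0: revealed 6 new [(1,0) (1,1) (2,0) (2,1) (3,0) (3,1)] -> total=7

Answer: 7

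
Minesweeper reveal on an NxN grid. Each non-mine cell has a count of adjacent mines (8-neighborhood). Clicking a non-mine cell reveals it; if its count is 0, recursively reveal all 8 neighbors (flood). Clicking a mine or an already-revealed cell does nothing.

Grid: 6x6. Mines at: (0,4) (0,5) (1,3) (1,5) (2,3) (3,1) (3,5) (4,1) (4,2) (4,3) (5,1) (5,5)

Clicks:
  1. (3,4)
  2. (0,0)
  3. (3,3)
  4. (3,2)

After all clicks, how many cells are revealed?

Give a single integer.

Answer: 12

Derivation:
Click 1 (3,4) count=3: revealed 1 new [(3,4)] -> total=1
Click 2 (0,0) count=0: revealed 9 new [(0,0) (0,1) (0,2) (1,0) (1,1) (1,2) (2,0) (2,1) (2,2)] -> total=10
Click 3 (3,3) count=3: revealed 1 new [(3,3)] -> total=11
Click 4 (3,2) count=5: revealed 1 new [(3,2)] -> total=12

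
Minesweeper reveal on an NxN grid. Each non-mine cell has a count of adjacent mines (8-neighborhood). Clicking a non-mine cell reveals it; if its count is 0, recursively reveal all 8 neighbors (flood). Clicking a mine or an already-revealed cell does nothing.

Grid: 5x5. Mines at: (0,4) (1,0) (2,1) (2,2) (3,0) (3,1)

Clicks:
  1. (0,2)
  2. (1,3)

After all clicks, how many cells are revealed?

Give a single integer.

Answer: 6

Derivation:
Click 1 (0,2) count=0: revealed 6 new [(0,1) (0,2) (0,3) (1,1) (1,2) (1,3)] -> total=6
Click 2 (1,3) count=2: revealed 0 new [(none)] -> total=6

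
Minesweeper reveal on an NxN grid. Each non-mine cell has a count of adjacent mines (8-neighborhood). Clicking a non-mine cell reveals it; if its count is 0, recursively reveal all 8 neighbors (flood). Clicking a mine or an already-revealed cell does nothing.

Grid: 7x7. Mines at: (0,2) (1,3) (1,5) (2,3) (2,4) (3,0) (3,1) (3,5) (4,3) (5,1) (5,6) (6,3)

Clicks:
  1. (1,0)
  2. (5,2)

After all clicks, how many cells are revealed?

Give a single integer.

Answer: 7

Derivation:
Click 1 (1,0) count=0: revealed 6 new [(0,0) (0,1) (1,0) (1,1) (2,0) (2,1)] -> total=6
Click 2 (5,2) count=3: revealed 1 new [(5,2)] -> total=7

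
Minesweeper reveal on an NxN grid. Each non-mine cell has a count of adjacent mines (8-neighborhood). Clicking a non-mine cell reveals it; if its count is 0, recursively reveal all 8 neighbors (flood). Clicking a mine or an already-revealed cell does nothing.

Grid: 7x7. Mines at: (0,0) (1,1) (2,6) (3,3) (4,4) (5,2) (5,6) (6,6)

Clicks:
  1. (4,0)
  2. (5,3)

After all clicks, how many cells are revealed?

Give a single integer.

Answer: 14

Derivation:
Click 1 (4,0) count=0: revealed 13 new [(2,0) (2,1) (2,2) (3,0) (3,1) (3,2) (4,0) (4,1) (4,2) (5,0) (5,1) (6,0) (6,1)] -> total=13
Click 2 (5,3) count=2: revealed 1 new [(5,3)] -> total=14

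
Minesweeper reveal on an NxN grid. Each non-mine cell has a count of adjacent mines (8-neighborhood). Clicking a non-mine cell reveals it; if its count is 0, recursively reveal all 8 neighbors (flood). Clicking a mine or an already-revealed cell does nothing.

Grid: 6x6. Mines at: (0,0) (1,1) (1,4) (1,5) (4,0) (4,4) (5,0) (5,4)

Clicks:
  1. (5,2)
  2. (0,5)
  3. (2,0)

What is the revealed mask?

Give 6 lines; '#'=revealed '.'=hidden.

Answer: .....#
......
####..
.###..
.###..
.###..

Derivation:
Click 1 (5,2) count=0: revealed 12 new [(2,1) (2,2) (2,3) (3,1) (3,2) (3,3) (4,1) (4,2) (4,3) (5,1) (5,2) (5,3)] -> total=12
Click 2 (0,5) count=2: revealed 1 new [(0,5)] -> total=13
Click 3 (2,0) count=1: revealed 1 new [(2,0)] -> total=14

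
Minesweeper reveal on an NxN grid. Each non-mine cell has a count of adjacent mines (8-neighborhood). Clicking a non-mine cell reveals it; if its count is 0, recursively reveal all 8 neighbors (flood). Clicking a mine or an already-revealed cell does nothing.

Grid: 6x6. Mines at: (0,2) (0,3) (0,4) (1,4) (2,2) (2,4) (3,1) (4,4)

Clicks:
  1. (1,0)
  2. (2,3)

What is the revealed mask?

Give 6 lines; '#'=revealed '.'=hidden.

Click 1 (1,0) count=0: revealed 6 new [(0,0) (0,1) (1,0) (1,1) (2,0) (2,1)] -> total=6
Click 2 (2,3) count=3: revealed 1 new [(2,3)] -> total=7

Answer: ##....
##....
##.#..
......
......
......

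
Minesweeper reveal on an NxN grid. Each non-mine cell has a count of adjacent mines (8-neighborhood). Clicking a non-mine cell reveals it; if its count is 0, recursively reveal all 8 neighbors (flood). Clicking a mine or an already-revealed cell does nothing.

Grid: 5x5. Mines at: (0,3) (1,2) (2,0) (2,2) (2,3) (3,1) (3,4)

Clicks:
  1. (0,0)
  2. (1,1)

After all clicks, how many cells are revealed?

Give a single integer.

Click 1 (0,0) count=0: revealed 4 new [(0,0) (0,1) (1,0) (1,1)] -> total=4
Click 2 (1,1) count=3: revealed 0 new [(none)] -> total=4

Answer: 4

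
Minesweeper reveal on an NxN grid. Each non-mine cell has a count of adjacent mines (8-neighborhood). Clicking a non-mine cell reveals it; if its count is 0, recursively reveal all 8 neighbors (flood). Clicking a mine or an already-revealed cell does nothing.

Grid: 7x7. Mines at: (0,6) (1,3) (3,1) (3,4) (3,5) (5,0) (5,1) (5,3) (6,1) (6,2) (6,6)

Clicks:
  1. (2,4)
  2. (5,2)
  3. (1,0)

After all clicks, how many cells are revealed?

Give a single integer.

Click 1 (2,4) count=3: revealed 1 new [(2,4)] -> total=1
Click 2 (5,2) count=4: revealed 1 new [(5,2)] -> total=2
Click 3 (1,0) count=0: revealed 9 new [(0,0) (0,1) (0,2) (1,0) (1,1) (1,2) (2,0) (2,1) (2,2)] -> total=11

Answer: 11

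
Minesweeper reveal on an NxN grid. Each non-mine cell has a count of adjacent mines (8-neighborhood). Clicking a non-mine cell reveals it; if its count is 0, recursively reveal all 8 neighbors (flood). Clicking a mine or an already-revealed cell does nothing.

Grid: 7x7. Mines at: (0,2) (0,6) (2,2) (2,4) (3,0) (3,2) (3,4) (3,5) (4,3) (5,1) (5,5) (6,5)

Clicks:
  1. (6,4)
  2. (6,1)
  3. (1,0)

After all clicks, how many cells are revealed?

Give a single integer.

Click 1 (6,4) count=2: revealed 1 new [(6,4)] -> total=1
Click 2 (6,1) count=1: revealed 1 new [(6,1)] -> total=2
Click 3 (1,0) count=0: revealed 6 new [(0,0) (0,1) (1,0) (1,1) (2,0) (2,1)] -> total=8

Answer: 8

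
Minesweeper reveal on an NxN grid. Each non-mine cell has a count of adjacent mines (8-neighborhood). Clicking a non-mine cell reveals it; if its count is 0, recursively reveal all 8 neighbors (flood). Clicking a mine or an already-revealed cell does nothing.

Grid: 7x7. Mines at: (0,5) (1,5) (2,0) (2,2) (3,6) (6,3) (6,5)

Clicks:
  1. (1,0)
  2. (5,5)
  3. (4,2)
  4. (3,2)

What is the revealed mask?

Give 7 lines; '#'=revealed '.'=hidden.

Click 1 (1,0) count=1: revealed 1 new [(1,0)] -> total=1
Click 2 (5,5) count=1: revealed 1 new [(5,5)] -> total=2
Click 3 (4,2) count=0: revealed 23 new [(2,3) (2,4) (2,5) (3,0) (3,1) (3,2) (3,3) (3,4) (3,5) (4,0) (4,1) (4,2) (4,3) (4,4) (4,5) (5,0) (5,1) (5,2) (5,3) (5,4) (6,0) (6,1) (6,2)] -> total=25
Click 4 (3,2) count=1: revealed 0 new [(none)] -> total=25

Answer: .......
#......
...###.
######.
######.
######.
###....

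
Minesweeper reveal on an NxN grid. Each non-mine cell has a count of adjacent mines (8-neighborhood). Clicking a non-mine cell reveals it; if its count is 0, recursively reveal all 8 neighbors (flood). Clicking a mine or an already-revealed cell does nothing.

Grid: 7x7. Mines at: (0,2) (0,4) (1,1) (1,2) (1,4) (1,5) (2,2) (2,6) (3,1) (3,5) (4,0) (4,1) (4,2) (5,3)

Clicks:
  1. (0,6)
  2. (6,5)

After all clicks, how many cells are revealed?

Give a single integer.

Click 1 (0,6) count=1: revealed 1 new [(0,6)] -> total=1
Click 2 (6,5) count=0: revealed 9 new [(4,4) (4,5) (4,6) (5,4) (5,5) (5,6) (6,4) (6,5) (6,6)] -> total=10

Answer: 10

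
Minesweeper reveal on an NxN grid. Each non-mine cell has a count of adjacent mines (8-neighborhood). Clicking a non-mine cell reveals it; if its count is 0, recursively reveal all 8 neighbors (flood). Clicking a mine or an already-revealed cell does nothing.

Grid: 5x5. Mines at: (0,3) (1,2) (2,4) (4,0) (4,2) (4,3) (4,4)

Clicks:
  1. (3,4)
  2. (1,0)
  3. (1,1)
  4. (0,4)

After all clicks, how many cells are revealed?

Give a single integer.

Answer: 10

Derivation:
Click 1 (3,4) count=3: revealed 1 new [(3,4)] -> total=1
Click 2 (1,0) count=0: revealed 8 new [(0,0) (0,1) (1,0) (1,1) (2,0) (2,1) (3,0) (3,1)] -> total=9
Click 3 (1,1) count=1: revealed 0 new [(none)] -> total=9
Click 4 (0,4) count=1: revealed 1 new [(0,4)] -> total=10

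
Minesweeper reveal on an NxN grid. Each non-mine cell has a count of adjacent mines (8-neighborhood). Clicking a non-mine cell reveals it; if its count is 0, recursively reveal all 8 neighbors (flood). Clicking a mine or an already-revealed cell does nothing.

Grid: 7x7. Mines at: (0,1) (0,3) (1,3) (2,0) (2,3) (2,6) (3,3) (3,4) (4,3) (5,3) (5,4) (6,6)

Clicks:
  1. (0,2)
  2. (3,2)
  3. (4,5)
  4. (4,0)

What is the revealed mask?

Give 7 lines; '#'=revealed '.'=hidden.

Answer: ..#....
.......
.......
###....
###..#.
###....
###....

Derivation:
Click 1 (0,2) count=3: revealed 1 new [(0,2)] -> total=1
Click 2 (3,2) count=3: revealed 1 new [(3,2)] -> total=2
Click 3 (4,5) count=2: revealed 1 new [(4,5)] -> total=3
Click 4 (4,0) count=0: revealed 11 new [(3,0) (3,1) (4,0) (4,1) (4,2) (5,0) (5,1) (5,2) (6,0) (6,1) (6,2)] -> total=14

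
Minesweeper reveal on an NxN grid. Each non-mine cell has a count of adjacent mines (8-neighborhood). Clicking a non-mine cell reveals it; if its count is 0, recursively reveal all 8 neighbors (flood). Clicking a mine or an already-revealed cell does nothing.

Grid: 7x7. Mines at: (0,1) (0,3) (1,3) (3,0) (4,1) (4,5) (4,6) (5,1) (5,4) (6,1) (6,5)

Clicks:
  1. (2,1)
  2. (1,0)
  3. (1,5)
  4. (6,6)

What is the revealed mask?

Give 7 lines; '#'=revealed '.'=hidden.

Answer: ....###
#...###
.#..###
....###
.......
.......
......#

Derivation:
Click 1 (2,1) count=1: revealed 1 new [(2,1)] -> total=1
Click 2 (1,0) count=1: revealed 1 new [(1,0)] -> total=2
Click 3 (1,5) count=0: revealed 12 new [(0,4) (0,5) (0,6) (1,4) (1,5) (1,6) (2,4) (2,5) (2,6) (3,4) (3,5) (3,6)] -> total=14
Click 4 (6,6) count=1: revealed 1 new [(6,6)] -> total=15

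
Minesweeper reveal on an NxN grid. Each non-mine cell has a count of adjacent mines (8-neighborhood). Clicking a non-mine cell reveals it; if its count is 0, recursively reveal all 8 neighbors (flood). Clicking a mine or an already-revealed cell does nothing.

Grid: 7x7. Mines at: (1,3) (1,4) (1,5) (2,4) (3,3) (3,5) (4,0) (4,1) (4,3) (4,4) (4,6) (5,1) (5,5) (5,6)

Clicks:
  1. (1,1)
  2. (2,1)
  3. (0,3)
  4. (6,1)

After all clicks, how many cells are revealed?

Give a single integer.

Answer: 14

Derivation:
Click 1 (1,1) count=0: revealed 12 new [(0,0) (0,1) (0,2) (1,0) (1,1) (1,2) (2,0) (2,1) (2,2) (3,0) (3,1) (3,2)] -> total=12
Click 2 (2,1) count=0: revealed 0 new [(none)] -> total=12
Click 3 (0,3) count=2: revealed 1 new [(0,3)] -> total=13
Click 4 (6,1) count=1: revealed 1 new [(6,1)] -> total=14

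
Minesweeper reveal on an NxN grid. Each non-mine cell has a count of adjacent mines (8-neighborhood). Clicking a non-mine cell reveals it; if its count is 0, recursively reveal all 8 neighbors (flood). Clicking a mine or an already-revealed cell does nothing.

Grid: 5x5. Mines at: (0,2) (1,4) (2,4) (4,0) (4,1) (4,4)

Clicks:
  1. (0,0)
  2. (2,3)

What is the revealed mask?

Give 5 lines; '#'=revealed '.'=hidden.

Answer: ##...
####.
####.
####.
.....

Derivation:
Click 1 (0,0) count=0: revealed 14 new [(0,0) (0,1) (1,0) (1,1) (1,2) (1,3) (2,0) (2,1) (2,2) (2,3) (3,0) (3,1) (3,2) (3,3)] -> total=14
Click 2 (2,3) count=2: revealed 0 new [(none)] -> total=14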